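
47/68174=47/68174 = 0.00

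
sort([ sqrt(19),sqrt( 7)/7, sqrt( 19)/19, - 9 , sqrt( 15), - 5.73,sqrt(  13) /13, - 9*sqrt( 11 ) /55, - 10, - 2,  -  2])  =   [ - 10, - 9, - 5.73, - 2, - 2, - 9 * sqrt(11)/55,sqrt(19 ) /19 , sqrt(13) /13, sqrt(7)/7,sqrt(15 ),sqrt( 19 )]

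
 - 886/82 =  - 11 + 8/41 = -10.80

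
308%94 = 26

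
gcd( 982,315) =1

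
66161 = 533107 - 466946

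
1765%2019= 1765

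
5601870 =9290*603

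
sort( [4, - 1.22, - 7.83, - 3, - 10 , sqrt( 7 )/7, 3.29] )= [ - 10, - 7.83 , - 3, - 1.22, sqrt( 7)/7, 3.29, 4]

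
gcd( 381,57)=3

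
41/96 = 41/96  =  0.43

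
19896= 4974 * 4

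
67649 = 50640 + 17009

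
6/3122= 3/1561 =0.00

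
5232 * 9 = 47088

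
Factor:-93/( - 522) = 31/174 = 2^ (-1)* 3^( - 1)*29^ (-1)*31^1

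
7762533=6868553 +893980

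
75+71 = 146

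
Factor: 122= 2^1*61^1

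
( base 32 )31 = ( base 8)141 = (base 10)97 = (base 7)166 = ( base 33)2v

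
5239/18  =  5239/18 = 291.06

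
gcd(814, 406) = 2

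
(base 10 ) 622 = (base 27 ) n1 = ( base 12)43a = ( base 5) 4442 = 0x26e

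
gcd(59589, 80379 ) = 27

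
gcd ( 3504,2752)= 16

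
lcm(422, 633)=1266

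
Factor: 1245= 3^1*5^1*83^1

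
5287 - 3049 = 2238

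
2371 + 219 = 2590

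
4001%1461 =1079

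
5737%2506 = 725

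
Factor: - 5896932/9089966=-2^1 * 3^1*59^1*2111^( - 1 ) * 2153^( - 1)*8329^1 = -2948466/4544983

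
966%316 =18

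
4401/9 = 489 = 489.00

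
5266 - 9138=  - 3872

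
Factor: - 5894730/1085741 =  - 2^1*3^2*5^1*227^( - 1)*4783^( - 1)*65497^1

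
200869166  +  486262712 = 687131878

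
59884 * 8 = 479072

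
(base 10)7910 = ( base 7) 32030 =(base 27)amq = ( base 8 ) 17346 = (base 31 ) 875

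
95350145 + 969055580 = 1064405725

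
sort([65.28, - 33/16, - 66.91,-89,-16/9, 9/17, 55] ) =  [ - 89, - 66.91, - 33/16, - 16/9,  9/17,55,65.28 ] 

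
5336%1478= 902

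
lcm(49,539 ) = 539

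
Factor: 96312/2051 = 2^3*3^1*7^( - 1 )*293^( - 1 )*4013^1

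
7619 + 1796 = 9415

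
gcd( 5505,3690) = 15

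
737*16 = 11792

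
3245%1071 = 32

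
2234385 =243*9195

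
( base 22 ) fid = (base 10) 7669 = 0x1df5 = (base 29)93D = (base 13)364C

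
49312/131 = 376  +  56/131 =376.43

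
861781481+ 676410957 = 1538192438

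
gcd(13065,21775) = 4355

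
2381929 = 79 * 30151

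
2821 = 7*403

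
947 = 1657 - 710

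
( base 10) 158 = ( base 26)62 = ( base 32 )4u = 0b10011110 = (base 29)5D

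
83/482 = 83/482 = 0.17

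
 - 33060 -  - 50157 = 17097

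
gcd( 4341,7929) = 3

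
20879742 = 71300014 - 50420272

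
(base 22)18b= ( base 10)671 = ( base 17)258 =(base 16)29f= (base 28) NR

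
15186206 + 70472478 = 85658684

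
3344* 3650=12205600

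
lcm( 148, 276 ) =10212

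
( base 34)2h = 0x55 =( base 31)2n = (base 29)2r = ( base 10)85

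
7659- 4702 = 2957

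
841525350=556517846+285007504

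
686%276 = 134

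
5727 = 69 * 83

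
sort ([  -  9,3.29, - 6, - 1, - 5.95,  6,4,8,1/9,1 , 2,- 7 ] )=[ - 9 , - 7, - 6, - 5.95, - 1,1/9, 1, 2,3.29,4,6,8 ]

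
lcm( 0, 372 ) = 0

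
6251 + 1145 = 7396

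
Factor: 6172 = 2^2*1543^1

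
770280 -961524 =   -  191244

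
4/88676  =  1/22169 =0.00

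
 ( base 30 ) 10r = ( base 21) 223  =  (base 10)927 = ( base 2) 1110011111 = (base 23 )1h7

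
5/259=5/259 = 0.02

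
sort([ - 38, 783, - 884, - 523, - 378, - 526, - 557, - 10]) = [ - 884, - 557, - 526, - 523, - 378,-38, - 10,  783]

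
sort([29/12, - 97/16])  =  [ - 97/16 , 29/12 ]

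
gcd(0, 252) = 252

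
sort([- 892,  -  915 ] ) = [ - 915,- 892 ] 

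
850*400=340000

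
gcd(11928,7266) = 42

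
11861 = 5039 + 6822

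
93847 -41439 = 52408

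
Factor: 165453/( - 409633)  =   - 393/973 = -  3^1*7^( - 1 )*131^1 * 139^( - 1)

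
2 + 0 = 2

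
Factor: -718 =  - 2^1*359^1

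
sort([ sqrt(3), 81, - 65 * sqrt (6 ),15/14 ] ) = [ - 65 * sqrt(6 ), 15/14,sqrt( 3), 81]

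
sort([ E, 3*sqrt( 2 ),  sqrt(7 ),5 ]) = [ sqrt( 7), E , 3 * sqrt(2 ), 5]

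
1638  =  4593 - 2955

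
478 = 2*239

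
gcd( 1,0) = 1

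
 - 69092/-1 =69092/1  =  69092.00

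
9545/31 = 307 + 28/31 =307.90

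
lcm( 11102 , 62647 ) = 877058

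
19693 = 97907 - 78214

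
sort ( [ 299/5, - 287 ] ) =[- 287,299/5] 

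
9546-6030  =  3516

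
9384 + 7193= 16577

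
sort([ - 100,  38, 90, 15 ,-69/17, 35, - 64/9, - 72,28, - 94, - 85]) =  [ - 100, -94, - 85,- 72,-64/9,-69/17 , 15, 28, 35,38, 90] 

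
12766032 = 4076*3132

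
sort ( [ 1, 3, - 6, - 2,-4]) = [ - 6,-4,  -  2,  1, 3 ]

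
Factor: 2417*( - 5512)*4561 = -60763940744 = - 2^3 * 13^1*53^1*2417^1*4561^1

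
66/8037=22/2679 =0.01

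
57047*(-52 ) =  - 2966444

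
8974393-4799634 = 4174759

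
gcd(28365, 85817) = 1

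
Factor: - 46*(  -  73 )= 3358 = 2^1*23^1*73^1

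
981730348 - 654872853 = 326857495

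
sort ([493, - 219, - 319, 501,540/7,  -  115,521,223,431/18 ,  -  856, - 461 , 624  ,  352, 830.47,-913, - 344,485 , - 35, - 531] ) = [-913 ,-856, -531 ,-461, - 344,  -  319,  -  219, - 115 ,-35, 431/18,540/7 , 223,  352 , 485, 493 , 501, 521 , 624,830.47 ] 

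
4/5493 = 4/5493 =0.00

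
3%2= 1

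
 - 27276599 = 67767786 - 95044385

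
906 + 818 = 1724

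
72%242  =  72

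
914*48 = 43872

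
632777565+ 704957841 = 1337735406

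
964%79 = 16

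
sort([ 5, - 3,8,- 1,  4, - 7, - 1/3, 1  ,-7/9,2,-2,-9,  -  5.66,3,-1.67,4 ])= [  -  9, - 7, - 5.66, - 3,- 2,-1.67, - 1, - 7/9,  -  1/3,1, 2,3,  4,4, 5, 8 ] 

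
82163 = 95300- 13137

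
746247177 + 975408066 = 1721655243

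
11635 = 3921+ 7714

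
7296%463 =351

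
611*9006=5502666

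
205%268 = 205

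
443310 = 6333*70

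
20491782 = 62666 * 327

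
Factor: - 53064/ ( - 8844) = 2^1*3^1 = 6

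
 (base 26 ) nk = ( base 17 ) 226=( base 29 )l9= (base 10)618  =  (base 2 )1001101010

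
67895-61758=6137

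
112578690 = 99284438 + 13294252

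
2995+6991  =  9986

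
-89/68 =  - 89/68=- 1.31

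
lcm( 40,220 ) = 440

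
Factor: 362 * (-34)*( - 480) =5907840 = 2^7*3^1*5^1*17^1 * 181^1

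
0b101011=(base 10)43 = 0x2B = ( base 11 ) 3A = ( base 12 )37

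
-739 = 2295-3034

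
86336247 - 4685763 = 81650484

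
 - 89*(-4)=356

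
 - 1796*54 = - 96984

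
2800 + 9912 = 12712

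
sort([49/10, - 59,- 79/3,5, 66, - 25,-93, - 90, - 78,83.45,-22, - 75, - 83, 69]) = [ - 93,-90, - 83, - 78, - 75, - 59, - 79/3 , - 25,- 22,49/10,5,  66, 69,83.45]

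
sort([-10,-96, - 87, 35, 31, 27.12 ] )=[-96, - 87, - 10,  27.12,31,35] 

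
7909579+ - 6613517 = 1296062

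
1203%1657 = 1203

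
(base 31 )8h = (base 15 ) 12a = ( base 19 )di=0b100001001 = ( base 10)265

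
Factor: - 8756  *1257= - 11006292  =  - 2^2 * 3^1 * 11^1*199^1*419^1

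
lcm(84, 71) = 5964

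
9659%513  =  425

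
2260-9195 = - 6935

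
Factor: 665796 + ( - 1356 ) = 2^3*3^1*5^1*7^2 * 113^1 = 664440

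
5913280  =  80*73916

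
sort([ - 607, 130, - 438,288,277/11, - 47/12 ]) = [ - 607, - 438, - 47/12,277/11,130, 288] 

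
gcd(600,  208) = 8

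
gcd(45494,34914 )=1058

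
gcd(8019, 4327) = 1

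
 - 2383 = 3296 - 5679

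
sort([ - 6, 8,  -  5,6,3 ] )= [ - 6,-5, 3 , 6,8 ] 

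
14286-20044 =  - 5758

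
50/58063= 50/58063 = 0.00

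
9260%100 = 60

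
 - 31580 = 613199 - 644779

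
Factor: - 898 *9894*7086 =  - 2^3 *3^2 * 17^1 * 97^1*449^1*1181^1 = -62957777832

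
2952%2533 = 419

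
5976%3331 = 2645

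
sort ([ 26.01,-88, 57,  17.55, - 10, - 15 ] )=[ - 88, -15,  -  10  ,  17.55, 26.01, 57] 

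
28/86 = 14/43 = 0.33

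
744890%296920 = 151050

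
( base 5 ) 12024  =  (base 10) 889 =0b1101111001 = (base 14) 477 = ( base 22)1i9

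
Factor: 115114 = 2^1*57557^1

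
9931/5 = 9931/5 = 1986.20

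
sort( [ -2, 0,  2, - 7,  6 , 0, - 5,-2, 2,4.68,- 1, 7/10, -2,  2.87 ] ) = [-7, - 5, - 2, - 2, - 2 , - 1 , 0,0, 7/10, 2, 2, 2.87,4.68,6]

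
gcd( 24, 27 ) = 3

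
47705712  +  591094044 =638799756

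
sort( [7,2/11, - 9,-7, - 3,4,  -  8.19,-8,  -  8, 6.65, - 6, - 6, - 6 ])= [ - 9,-8.19, - 8, - 8,-7,  -  6, - 6,  -  6, - 3,2/11,4,6.65,7]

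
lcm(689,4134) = 4134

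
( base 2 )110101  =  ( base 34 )1J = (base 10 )53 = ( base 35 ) 1i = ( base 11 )49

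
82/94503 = 82/94503  =  0.00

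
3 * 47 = 141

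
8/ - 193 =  - 8/193 = - 0.04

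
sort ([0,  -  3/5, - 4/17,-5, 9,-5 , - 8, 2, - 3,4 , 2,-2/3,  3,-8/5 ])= [ - 8, - 5,  -  5, - 3, - 8/5, - 2/3,  -  3/5, - 4/17 , 0,2, 2, 3, 4,9] 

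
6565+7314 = 13879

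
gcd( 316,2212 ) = 316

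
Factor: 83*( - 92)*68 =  - 2^4*17^1*23^1*83^1 = - 519248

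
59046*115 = 6790290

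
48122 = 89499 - 41377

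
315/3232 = 315/3232 = 0.10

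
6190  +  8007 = 14197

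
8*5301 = 42408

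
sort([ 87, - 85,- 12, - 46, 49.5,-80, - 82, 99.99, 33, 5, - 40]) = [ - 85, - 82, - 80, - 46, - 40, - 12, 5, 33,  49.5, 87,99.99]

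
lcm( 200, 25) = 200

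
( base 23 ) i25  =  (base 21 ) 10ei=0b10010101100101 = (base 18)1b9f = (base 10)9573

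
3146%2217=929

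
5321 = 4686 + 635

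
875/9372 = 875/9372 = 0.09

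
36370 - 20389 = 15981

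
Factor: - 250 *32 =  - 8000 = - 2^6*5^3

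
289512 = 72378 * 4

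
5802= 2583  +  3219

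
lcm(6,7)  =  42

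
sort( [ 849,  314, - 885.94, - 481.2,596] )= [ - 885.94, - 481.2 , 314, 596, 849 ]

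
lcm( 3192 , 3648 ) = 25536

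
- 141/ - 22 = 141/22 = 6.41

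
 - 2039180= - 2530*806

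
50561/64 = 50561/64 = 790.02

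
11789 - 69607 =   -  57818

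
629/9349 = 629/9349 = 0.07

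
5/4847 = 5/4847 = 0.00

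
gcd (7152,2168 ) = 8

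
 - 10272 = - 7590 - 2682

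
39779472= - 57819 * ( - 688 )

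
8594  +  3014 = 11608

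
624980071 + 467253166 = 1092233237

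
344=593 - 249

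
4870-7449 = -2579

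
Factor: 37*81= 3^4*37^1= 2997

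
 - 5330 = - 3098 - 2232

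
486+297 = 783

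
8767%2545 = 1132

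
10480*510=5344800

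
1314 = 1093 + 221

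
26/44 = 13/22=0.59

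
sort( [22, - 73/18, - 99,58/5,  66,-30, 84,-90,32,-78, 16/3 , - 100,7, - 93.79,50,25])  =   [-100, - 99, - 93.79, -90,-78 ,  -  30, - 73/18,16/3,7 , 58/5,  22, 25,  32,50, 66,84 ] 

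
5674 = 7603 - 1929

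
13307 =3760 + 9547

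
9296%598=326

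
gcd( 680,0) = 680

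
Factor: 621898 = 2^1*310949^1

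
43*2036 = 87548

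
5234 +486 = 5720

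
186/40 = 4  +  13/20 = 4.65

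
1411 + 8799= 10210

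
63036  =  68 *927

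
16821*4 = 67284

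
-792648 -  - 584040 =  - 208608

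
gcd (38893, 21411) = 1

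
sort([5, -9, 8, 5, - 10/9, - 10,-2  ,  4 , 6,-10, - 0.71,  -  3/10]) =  [ -10, - 10, - 9,-2,-10/9, - 0.71,  -  3/10,4, 5, 5, 6,8] 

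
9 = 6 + 3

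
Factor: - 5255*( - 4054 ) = 2^1*5^1*1051^1 * 2027^1= 21303770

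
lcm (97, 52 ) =5044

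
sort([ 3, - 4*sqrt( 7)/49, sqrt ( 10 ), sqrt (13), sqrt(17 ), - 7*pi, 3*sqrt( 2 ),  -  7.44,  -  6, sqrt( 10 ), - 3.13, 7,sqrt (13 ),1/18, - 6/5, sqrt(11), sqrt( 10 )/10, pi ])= [ - 7*pi , - 7.44,- 6, - 3.13,  -  6/5, - 4*sqrt( 7)/49, 1/18, sqrt( 10 )/10, 3 , pi, sqrt(10) , sqrt( 10), sqrt ( 11 ),sqrt(13),  sqrt( 13), sqrt( 17),3*sqrt( 2), 7]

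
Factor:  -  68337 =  - 3^3*2531^1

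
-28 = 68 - 96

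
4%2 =0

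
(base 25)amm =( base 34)5um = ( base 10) 6822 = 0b1101010100110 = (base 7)25614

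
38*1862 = 70756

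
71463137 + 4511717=75974854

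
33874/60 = 16937/30 = 564.57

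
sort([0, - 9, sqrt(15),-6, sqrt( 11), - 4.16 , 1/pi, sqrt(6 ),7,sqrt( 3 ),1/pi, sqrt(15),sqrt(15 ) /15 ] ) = [- 9 ,- 6 , - 4.16, 0, sqrt(15)/15,1/pi,1/pi , sqrt(3),sqrt(6), sqrt(11), sqrt( 15 ),sqrt (15), 7 ] 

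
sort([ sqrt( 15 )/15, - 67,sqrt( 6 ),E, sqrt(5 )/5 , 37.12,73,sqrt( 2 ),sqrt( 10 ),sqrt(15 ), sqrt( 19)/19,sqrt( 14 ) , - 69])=[ - 69, - 67, sqrt ( 19 )/19,sqrt( 15) /15,sqrt( 5 )/5, sqrt( 2), sqrt( 6),  E, sqrt( 10), sqrt(14), sqrt(15), 37.12,  73 ]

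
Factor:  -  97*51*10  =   - 49470 = - 2^1*3^1 * 5^1*17^1 * 97^1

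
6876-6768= 108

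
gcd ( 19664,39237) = 1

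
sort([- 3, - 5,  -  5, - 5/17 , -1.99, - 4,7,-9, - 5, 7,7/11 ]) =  [- 9,  -  5, - 5,- 5 , - 4, - 3, - 1.99, - 5/17,7/11,7,  7 ]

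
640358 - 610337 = 30021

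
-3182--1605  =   -1577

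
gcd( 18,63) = 9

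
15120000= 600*25200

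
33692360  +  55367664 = 89060024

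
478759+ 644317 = 1123076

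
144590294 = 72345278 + 72245016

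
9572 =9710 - 138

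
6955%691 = 45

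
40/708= 10/177=0.06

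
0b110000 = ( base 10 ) 48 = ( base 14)36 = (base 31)1H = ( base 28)1K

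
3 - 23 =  - 20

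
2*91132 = 182264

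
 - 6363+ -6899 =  - 13262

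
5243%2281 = 681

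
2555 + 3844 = 6399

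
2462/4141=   2462/4141 =0.59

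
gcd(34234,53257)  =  1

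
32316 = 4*8079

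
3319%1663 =1656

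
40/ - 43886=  -1 + 21923/21943 = - 0.00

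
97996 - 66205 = 31791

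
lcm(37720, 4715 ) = 37720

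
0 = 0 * 677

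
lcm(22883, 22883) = 22883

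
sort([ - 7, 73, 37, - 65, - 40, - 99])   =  [ - 99, - 65, - 40, - 7,37,73]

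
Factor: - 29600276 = -2^2*7400069^1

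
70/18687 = 70/18687= 0.00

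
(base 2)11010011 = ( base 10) 211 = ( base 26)83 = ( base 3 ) 21211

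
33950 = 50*679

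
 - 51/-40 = 51/40 =1.27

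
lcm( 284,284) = 284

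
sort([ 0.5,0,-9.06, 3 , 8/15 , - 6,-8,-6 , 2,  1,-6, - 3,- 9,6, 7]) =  [-9.06,-9, -8, - 6,-6,  -  6,- 3,  0,0.5,8/15,1,2, 3,6,7] 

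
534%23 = 5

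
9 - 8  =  1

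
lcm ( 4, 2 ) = 4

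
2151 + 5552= 7703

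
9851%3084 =599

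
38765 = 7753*5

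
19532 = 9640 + 9892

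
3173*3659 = 11610007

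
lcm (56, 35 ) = 280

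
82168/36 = 20542/9 = 2282.44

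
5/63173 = 5/63173 = 0.00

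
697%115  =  7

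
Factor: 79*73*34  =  2^1*17^1 * 73^1*79^1  =  196078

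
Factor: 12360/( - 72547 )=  - 2^3*3^1*5^1*103^1*72547^( - 1)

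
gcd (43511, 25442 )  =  1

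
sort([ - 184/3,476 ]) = [ - 184/3, 476 ] 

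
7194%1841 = 1671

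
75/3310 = 15/662= 0.02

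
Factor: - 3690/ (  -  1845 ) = 2^1 = 2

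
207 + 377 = 584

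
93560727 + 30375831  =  123936558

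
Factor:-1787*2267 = -1787^1*2267^1 = - 4051129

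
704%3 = 2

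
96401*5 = 482005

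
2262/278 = 8 + 19/139 = 8.14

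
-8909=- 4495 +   -  4414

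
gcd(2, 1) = 1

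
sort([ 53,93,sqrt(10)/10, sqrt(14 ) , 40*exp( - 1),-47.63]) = [-47.63,sqrt( 10) /10, sqrt( 14),  40*exp(-1), 53, 93 ]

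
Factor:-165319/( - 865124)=2^ (-2 )  *  7^1* 11^1*13^( - 1 ) * 19^1 * 113^1*127^( - 1)*131^(-1) 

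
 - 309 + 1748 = 1439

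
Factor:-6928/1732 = - 4 = -  2^2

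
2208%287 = 199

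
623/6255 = 623/6255  =  0.10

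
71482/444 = 160 + 221/222 = 161.00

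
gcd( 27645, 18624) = 291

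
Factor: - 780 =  - 2^2  *3^1*5^1*13^1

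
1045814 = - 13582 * (-77)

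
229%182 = 47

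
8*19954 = 159632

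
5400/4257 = 600/473 = 1.27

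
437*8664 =3786168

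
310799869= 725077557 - 414277688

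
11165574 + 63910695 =75076269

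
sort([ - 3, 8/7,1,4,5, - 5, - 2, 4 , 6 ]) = [ - 5 , - 3, - 2,1 , 8/7,  4,4 , 5, 6] 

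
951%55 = 16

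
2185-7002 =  - 4817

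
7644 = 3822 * 2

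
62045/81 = 765 + 80/81 = 765.99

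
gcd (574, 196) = 14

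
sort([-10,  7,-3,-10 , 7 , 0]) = [ - 10, - 10, - 3, 0, 7,7]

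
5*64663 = 323315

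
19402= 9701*2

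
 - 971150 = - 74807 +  - 896343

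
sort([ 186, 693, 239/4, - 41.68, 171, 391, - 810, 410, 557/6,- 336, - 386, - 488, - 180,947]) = [ - 810, - 488, - 386, - 336, - 180, - 41.68,239/4, 557/6, 171,186 , 391, 410, 693,947 ]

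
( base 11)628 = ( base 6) 3300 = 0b1011110100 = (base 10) 756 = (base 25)156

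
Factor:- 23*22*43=-2^1*11^1*23^1*43^1 = -  21758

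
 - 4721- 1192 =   -  5913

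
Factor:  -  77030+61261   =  - 15769 = - 13^1*1213^1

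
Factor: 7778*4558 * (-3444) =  - 122097115056 = - 2^4*3^1 * 7^1 * 41^1 *43^1*53^1*3889^1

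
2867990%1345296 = 177398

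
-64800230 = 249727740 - 314527970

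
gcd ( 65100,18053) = 7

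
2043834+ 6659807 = 8703641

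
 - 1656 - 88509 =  - 90165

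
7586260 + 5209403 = 12795663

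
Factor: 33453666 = 2^1*3^2*1858537^1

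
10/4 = 2 + 1/2 = 2.50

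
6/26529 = 2/8843 = 0.00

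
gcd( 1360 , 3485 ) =85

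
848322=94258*9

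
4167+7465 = 11632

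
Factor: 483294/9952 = 2^ ( - 4)*3^1*7^1*37^1 = 777/16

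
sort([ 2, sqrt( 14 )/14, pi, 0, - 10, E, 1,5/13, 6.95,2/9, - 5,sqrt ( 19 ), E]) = [ - 10,-5,0, 2/9, sqrt( 14 )/14, 5/13, 1, 2, E, E, pi, sqrt (19 ), 6.95] 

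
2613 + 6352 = 8965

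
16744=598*28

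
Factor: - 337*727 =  - 337^1* 727^1 = - 244999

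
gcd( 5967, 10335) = 39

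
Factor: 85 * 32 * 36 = 97920 =2^7*3^2*5^1 * 17^1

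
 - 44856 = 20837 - 65693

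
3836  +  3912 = 7748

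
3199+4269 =7468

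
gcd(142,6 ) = 2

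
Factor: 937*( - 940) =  - 2^2*5^1 *47^1*937^1 = -  880780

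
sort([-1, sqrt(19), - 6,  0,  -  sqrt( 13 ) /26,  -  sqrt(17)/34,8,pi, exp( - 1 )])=[-6, - 1, - sqrt(13) /26, - sqrt(17)/34,0,exp( - 1),pi,sqrt( 19 ), 8]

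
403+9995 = 10398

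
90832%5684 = 5572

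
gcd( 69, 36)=3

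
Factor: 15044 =2^2*3761^1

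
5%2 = 1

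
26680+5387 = 32067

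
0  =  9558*0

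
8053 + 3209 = 11262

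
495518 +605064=1100582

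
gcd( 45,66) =3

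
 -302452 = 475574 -778026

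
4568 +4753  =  9321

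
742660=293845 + 448815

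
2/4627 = 2/4627 = 0.00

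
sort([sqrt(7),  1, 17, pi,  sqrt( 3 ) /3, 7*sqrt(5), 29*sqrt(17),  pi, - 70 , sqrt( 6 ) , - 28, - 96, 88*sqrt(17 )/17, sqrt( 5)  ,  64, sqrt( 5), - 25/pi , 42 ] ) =[ - 96, - 70,-28 ,-25/pi, sqrt(3)/3, 1,  sqrt(5 ), sqrt( 5 ),  sqrt( 6), sqrt (7), pi, pi,7*sqrt (5),17,88*sqrt( 17 ) /17, 42,64, 29*sqrt( 17) ]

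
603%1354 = 603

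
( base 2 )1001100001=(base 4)21201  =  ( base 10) 609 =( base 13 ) 37B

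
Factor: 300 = 2^2*3^1*5^2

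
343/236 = 343/236 = 1.45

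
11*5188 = 57068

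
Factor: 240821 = 7^1*34403^1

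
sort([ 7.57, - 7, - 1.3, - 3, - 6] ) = [ - 7, - 6 , - 3, - 1.3,7.57]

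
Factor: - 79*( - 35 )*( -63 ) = -3^2*5^1* 7^2*79^1 = - 174195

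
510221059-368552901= 141668158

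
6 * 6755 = 40530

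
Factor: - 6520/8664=- 815/1083=- 3^( - 1)*5^1*19^( - 2)*163^1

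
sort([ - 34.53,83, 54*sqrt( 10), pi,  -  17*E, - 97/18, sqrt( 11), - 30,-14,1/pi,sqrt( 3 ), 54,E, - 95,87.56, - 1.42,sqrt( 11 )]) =[ - 95, - 17*E, - 34.53, - 30, - 14 , - 97/18,-1.42,  1/pi, sqrt(3 ),E, pi, sqrt(11),sqrt(11) , 54 , 83,  87.56,54*sqrt ( 10)] 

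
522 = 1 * 522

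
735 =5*147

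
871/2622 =871/2622 = 0.33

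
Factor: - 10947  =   - 3^1*41^1 * 89^1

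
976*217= 211792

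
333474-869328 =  - 535854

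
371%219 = 152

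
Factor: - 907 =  - 907^1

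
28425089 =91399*311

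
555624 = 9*61736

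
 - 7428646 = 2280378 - 9709024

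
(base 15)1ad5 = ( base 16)16C1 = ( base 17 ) 132b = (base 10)5825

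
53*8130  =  430890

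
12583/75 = 12583/75 =167.77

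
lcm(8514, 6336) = 272448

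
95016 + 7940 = 102956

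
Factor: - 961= -31^2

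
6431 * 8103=52110393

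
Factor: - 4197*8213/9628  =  -34469961/9628 = -2^(  -  2)* 3^1*29^(-1 )*43^1*83^( - 1)*191^1*1399^1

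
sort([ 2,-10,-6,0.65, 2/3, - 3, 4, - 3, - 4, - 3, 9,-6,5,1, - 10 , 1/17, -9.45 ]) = [ - 10,-10,-9.45,-6, - 6,  -  4,-3,-3,- 3,1/17,0.65,2/3, 1,2,4,5,9]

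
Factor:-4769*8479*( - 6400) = 258792646400=2^8*5^2 * 19^1*61^1*139^1*251^1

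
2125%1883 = 242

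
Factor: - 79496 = - 2^3* 19^1 *523^1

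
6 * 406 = 2436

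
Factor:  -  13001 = -13001^1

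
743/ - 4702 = -1  +  3959/4702 = -0.16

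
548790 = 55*9978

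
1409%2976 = 1409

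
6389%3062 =265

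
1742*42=73164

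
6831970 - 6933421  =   - 101451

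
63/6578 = 63/6578= 0.01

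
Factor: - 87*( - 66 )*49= 281358 = 2^1*3^2 * 7^2*11^1*29^1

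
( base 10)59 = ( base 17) 38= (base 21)2h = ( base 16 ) 3B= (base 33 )1Q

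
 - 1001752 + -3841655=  - 4843407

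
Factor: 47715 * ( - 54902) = -2^1*3^1*5^1*97^1*283^1*3181^1 = -2619648930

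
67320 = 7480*9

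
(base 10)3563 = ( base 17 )C5A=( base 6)24255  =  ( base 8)6753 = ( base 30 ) 3sn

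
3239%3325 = 3239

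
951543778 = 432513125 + 519030653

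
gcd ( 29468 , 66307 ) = 1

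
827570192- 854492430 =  - 26922238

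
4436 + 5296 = 9732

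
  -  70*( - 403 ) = 28210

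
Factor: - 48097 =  - 7^1 * 6871^1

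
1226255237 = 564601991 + 661653246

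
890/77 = 890/77=11.56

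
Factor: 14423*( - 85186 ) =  - 2^1*191^1 * 223^1*14423^1 =- 1228637678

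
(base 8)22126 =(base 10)9302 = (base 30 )aa2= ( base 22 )J4I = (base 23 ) HDA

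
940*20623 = 19385620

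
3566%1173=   47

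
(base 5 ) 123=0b100110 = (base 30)18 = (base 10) 38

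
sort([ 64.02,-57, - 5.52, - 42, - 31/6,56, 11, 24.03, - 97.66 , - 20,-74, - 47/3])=[ - 97.66, - 74, - 57, - 42, - 20, - 47/3, - 5.52, - 31/6,  11,24.03, 56,64.02]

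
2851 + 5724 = 8575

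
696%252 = 192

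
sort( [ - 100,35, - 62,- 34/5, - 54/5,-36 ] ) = [ -100,-62,-36, - 54/5, - 34/5, 35 ]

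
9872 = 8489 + 1383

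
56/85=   56/85 = 0.66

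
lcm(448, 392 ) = 3136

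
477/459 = 53/51 = 1.04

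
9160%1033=896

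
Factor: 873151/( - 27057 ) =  - 3^( - 1)*29^( - 1 )*113^1*311^(-1 ) * 7727^1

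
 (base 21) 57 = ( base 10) 112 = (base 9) 134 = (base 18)64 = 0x70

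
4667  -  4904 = - 237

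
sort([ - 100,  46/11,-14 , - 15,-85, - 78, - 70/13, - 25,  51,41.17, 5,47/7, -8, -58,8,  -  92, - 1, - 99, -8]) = [ - 100, - 99, - 92, - 85 , - 78, - 58, - 25, - 15, - 14 , - 8,-8, - 70/13, -1,  46/11, 5,47/7,  8,  41.17, 51] 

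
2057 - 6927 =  - 4870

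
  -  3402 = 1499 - 4901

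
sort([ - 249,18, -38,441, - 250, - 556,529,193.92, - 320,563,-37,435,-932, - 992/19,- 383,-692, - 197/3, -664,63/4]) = [ - 932  ,  -  692,-664,- 556, - 383, - 320, - 250,-249, - 197/3, - 992/19, -38, - 37,63/4,18,193.92,435,441,529,563] 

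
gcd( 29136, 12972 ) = 12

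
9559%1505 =529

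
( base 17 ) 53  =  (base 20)48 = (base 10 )88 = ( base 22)40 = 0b1011000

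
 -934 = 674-1608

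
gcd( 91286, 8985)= 1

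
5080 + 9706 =14786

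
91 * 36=3276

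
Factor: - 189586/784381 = -2^1*13^( - 1)*60337^(  -  1)*94793^1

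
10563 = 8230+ 2333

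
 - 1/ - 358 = 1/358= 0.00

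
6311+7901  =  14212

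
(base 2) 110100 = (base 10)52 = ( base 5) 202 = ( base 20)2C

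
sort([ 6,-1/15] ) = [ - 1/15,6]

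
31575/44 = 717  +  27/44 = 717.61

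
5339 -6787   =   - 1448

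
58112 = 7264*8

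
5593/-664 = - 9 + 383/664 =-8.42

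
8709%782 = 107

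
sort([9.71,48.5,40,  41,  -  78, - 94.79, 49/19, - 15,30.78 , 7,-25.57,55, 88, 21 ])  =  [ - 94.79, - 78, - 25.57,- 15,49/19,7,  9.71,21, 30.78, 40, 41, 48.5,55, 88] 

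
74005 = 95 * 779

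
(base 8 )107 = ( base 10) 71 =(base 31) 29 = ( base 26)2J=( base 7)131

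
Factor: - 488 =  - 2^3*61^1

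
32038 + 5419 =37457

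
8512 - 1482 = 7030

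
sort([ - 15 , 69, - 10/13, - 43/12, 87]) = [ - 15, -43/12,-10/13, 69,  87] 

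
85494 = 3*28498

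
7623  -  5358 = 2265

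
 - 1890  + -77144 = - 79034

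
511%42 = 7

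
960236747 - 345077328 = 615159419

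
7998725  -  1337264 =6661461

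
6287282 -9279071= - 2991789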